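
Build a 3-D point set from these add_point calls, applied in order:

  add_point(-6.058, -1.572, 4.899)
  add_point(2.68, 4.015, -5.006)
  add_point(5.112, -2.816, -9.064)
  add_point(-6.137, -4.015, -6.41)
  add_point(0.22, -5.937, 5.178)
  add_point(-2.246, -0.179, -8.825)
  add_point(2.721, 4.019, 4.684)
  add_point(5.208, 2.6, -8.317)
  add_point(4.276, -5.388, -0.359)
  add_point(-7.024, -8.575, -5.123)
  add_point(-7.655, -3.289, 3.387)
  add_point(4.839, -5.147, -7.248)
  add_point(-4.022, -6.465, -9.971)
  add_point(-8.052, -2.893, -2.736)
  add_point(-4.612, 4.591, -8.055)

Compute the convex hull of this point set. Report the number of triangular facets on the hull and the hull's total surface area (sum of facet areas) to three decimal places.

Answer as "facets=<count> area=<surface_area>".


facets=24 area=681.266

Hull vertices (14/15): indices [0, 1, 2, 3, 4, 6, 7, 8, 9, 10, 11, 12, 13, 14].

Per-facet area ½‖(b−a)×(c−a)‖:
  f1: (p11, p9, p12) → 27.2904
  f2: (p0, p6, p4) → 36.7607
  f3: (p3, p9, p13) → 10.3248
  f4: (p3, p9, p12) → 11.3564
  f5: (p14, p12, p7) → 54.5041
  f6: (p14, p3, p12) → 20.5397
  f7: (p14, p0, p6) → 70.7735
  f8: (p14, p3, p13) → 19.0840
  f9: (p2, p12, p7) → 24.8137
  f10: (p2, p11, p12) → 13.8898
  f11: (p8, p6, p7) → 58.6645
  f12: (p8, p2, p7) → 24.6378
  f13: (p8, p2, p11) → 7.8469
  f14: (p8, p6, p4) → 34.1725
  f15: (p8, p9, p4) → 42.3139
  f16: (p8, p11, p9) → 41.8908
  f17: (p10, p9, p4) → 42.6162
  f18: (p10, p0, p4) → 10.5715
  f19: (p10, p9, p13) → 18.2547
  f20: (p10, p14, p13) → 24.8351
  f21: (p10, p14, p0) → 19.8333
  f22: (p1, p6, p7) → 14.0924
  f23: (p1, p14, p7) → 16.8209
  f24: (p1, p14, p6) → 35.3780
Σ area = 681.266

Check V−E+F: 14 − 36 + 24 = 2.


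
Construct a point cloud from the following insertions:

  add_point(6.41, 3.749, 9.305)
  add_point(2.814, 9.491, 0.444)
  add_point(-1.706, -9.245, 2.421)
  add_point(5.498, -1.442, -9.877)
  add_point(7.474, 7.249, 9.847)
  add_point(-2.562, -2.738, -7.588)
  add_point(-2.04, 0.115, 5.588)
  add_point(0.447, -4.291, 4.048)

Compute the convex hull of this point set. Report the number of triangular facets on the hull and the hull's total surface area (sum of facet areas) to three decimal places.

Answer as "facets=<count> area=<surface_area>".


Extreme-point indices: [0, 1, 2, 3, 4, 5, 6] — 7 of 8 on the boundary.

Area of each hull facet:
  f1: (p3, p2, p5) → 49.2442
  f2: (p6, p2, p5) → 57.3005
  f3: (p0, p3, p4) → 33.6881
  f4: (p0, p3, p2) → 131.1747
  f5: (p0, p6, p4) → 13.9928
  f6: (p0, p6, p2) → 44.0886
  f7: (p1, p6, p5) → 76.8511
  f8: (p1, p6, p4) → 58.5161
  f9: (p1, p3, p5) → 62.8504
  f10: (p1, p3, p4) → 76.2530
Σ area = 603.959

Euler characteristic 7−15+10 = 2 ✓

facets=10 area=603.959


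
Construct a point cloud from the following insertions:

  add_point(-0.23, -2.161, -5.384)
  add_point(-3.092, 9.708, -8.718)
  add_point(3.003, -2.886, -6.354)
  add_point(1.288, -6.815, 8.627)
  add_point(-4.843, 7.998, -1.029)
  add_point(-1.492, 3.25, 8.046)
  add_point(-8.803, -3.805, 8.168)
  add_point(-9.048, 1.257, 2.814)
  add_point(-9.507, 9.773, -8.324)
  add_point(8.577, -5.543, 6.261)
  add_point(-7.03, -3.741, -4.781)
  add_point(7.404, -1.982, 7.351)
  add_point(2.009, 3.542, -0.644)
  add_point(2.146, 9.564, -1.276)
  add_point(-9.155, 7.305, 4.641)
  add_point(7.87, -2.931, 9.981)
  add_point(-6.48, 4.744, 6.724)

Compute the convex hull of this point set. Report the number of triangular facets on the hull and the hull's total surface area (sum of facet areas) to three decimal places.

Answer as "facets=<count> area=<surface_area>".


Hull vertices (14/17): indices [1, 2, 3, 5, 6, 7, 8, 9, 10, 11, 13, 14, 15, 16].

Per-facet area ½‖(b−a)×(c−a)‖:
  f1: (p15, p3, p9) → 17.0581
  f2: (p13, p14, p8) → 76.0272
  f3: (p6, p15, p3) → 30.1214
  f4: (p6, p10, p3) → 68.6299
  f5: (p6, p10, p8) → 90.2720
  f6: (p2, p3, p9) → 54.4275
  f7: (p2, p10, p3) → 76.2760
  f8: (p2, p13, p9) → 93.7043
  f9: (p2, p10, p8) → 72.1983
  f10: (p11, p15, p9) → 5.5083
  f11: (p11, p13, p9) → 23.2028
  f12: (p11, p13, p15) → 12.1271
  f13: (p5, p6, p15) → 56.5111
  f14: (p5, p13, p15) → 66.3595
  f15: (p5, p13, p14) → 53.0990
  f16: (p7, p14, p8) → 41.4836
  f17: (p7, p6, p8) → 5.3960
  f18: (p7, p6, p14) → 20.8262
  f19: (p1, p13, p8) → 24.9053
  f20: (p1, p2, p8) → 41.2250
  f21: (p1, p2, p13) → 59.2552
  f22: (p16, p6, p14) → 16.6227
  f23: (p16, p5, p14) → 5.5700
  f24: (p16, p5, p6) → 24.0602
Σ area = 1034.867

Euler: V−E+F = 14−36+24 = 2.

facets=24 area=1034.867


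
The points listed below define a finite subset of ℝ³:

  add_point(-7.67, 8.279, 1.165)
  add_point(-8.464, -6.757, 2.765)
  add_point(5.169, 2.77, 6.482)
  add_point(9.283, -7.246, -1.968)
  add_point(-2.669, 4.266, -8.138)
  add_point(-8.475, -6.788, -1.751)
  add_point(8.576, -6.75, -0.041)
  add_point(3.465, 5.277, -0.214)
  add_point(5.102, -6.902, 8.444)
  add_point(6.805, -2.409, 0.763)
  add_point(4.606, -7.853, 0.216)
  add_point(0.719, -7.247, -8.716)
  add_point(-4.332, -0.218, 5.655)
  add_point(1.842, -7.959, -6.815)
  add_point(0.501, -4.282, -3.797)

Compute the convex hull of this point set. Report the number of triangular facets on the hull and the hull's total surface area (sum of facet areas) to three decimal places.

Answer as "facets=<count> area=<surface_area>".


13 of the 15 inputs are extreme points: [0, 1, 2, 3, 4, 5, 6, 7, 8, 10, 11, 12, 13].

Area of each hull facet:
  f1: (p4, p0, p5) → 76.1014
  f2: (p10, p8, p3) → 20.2030
  f3: (p2, p12, p0) → 50.5892
  f4: (p2, p12, p8) → 47.3006
  f5: (p11, p4, p5) → 66.3315
  f6: (p11, p4, p3) → 64.2869
  f7: (p1, p10, p8) → 54.8866
  f8: (p1, p12, p8) → 49.0761
  f9: (p1, p0, p5) → 34.0239
  f10: (p1, p12, p0) → 39.4591
  f11: (p6, p8, p3) → 2.4545
  f12: (p6, p2, p3) → 8.0238
  f13: (p6, p2, p8) → 44.3099
  f14: (p7, p4, p0) → 51.7961
  f15: (p7, p2, p0) → 41.8030
  f16: (p7, p4, p3) → 69.9471
  f17: (p7, p2, p3) → 48.9729
  f18: (p13, p10, p3) → 19.5988
  f19: (p13, p11, p3) → 5.8315
  f20: (p13, p11, p5) → 13.3271
  f21: (p13, p1, p5) → 23.4649
  f22: (p13, p1, p10) → 49.6589
Σ area = 881.446

Euler: V−E+F = 13−33+22 = 2.

facets=22 area=881.446


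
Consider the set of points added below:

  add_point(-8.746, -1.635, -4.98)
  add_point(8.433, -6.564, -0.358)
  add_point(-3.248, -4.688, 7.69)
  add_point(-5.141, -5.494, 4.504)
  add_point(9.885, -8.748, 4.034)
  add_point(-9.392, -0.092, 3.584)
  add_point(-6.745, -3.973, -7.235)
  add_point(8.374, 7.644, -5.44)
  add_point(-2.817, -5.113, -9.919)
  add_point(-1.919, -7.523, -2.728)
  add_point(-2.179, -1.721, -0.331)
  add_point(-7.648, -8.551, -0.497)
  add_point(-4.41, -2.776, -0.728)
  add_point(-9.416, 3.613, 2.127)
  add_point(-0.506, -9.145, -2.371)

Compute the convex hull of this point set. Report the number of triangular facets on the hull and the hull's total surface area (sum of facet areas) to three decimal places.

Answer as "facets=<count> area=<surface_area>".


Hull vertices (11/15): indices [0, 1, 2, 4, 5, 6, 7, 8, 11, 13, 14].

Facet areas (half cross-product norm):
  f1: (p2, p7, p13) → 114.6858
  f2: (p2, p7, p4) → 132.5778
  f3: (p2, p11, p4) → 71.3258
  f4: (p1, p7, p4) → 27.8520
  f5: (p1, p8, p7) → 106.3369
  f6: (p0, p7, p13) → 84.6024
  f7: (p0, p8, p7) → 74.2783
  f8: (p14, p11, p4) → 32.9537
  f9: (p14, p11, p8) → 32.7443
  f10: (p14, p1, p4) → 22.9641
  f11: (p14, p1, p8) → 40.2259
  f12: (p5, p2, p13) → 12.8848
  f13: (p5, p2, p11) → 38.1848
  f14: (p5, p0, p13) → 17.0393
  f15: (p5, p0, p11) → 33.6684
  f16: (p6, p11, p8) → 18.2912
  f17: (p6, p0, p8) → 4.2874
  f18: (p6, p0, p11) → 15.3140
Σ area = 880.217

Check V−E+F: 11 − 27 + 18 = 2.

facets=18 area=880.217


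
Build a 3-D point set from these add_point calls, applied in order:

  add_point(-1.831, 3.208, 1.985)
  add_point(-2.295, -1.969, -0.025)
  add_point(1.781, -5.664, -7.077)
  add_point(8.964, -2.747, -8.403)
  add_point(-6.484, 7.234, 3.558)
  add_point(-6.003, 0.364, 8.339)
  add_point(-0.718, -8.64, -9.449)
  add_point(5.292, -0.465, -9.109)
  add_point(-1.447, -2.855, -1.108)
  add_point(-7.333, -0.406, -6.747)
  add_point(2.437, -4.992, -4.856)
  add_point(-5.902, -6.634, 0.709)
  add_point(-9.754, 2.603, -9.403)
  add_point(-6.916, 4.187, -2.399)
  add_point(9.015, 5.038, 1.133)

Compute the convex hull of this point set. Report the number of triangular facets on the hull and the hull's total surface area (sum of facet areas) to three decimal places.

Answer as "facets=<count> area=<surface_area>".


Extreme-point indices: [3, 4, 5, 6, 7, 10, 11, 12, 14] — 9 of 15 on the boundary.

Facet areas (half cross-product norm):
  f1: (p4, p14, p12) → 111.9528
  f2: (p4, p5, p12) → 57.1395
  f3: (p4, p5, p14) → 66.1750
  f4: (p11, p6, p12) → 75.8550
  f5: (p11, p5, p12) → 73.4020
  f6: (p11, p5, p14) → 88.7695
  f7: (p7, p6, p12) → 70.7607
  f8: (p7, p3, p6) → 22.1610
  f9: (p7, p14, p12) → 91.3512
  f10: (p7, p3, p14) → 26.4123
  f11: (p10, p3, p6) → 25.0765
  f12: (p10, p11, p6) → 33.6618
  f13: (p10, p3, p14) → 47.0903
  f14: (p10, p11, p14) → 65.3955
Σ area = 855.203

Check V−E+F: 9 − 21 + 14 = 2.

facets=14 area=855.203


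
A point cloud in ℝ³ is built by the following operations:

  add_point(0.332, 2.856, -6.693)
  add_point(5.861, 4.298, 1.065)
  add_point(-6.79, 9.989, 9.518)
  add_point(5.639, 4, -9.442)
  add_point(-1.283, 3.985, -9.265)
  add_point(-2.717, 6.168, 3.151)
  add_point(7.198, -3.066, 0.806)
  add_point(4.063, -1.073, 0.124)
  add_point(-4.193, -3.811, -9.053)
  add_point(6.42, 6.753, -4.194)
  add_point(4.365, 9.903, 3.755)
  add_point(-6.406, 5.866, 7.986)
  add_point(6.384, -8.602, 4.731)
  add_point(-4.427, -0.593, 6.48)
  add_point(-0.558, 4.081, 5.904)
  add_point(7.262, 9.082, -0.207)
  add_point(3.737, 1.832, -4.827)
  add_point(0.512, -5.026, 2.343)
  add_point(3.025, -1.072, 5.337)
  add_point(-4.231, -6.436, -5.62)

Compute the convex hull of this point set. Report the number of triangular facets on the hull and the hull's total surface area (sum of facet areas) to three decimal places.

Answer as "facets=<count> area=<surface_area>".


facets=18 area=913.643

11 of the 20 inputs are extreme points: [2, 3, 4, 6, 8, 10, 11, 12, 13, 15, 19].

Triangle areas on the boundary:
  f1: (p8, p3, p12) → 108.9967
  f2: (p10, p15, p2) → 14.6197
  f3: (p10, p12, p2) → 116.6588
  f4: (p10, p12, p15) → 45.5787
  f5: (p4, p15, p2) → 114.3145
  f6: (p4, p3, p15) → 36.6060
  f7: (p4, p8, p2) → 84.1528
  f8: (p4, p8, p3) → 26.9731
  f9: (p6, p12, p15) → 21.5717
  f10: (p6, p3, p15) → 59.4737
  f11: (p6, p3, p12) → 17.7264
  f12: (p13, p12, p2) → 49.9350
  f13: (p11, p8, p2) → 27.8895
  f14: (p11, p13, p2) → 3.6007
  f15: (p19, p8, p12) → 25.1361
  f16: (p19, p13, p12) → 84.1605
  f17: (p19, p11, p8) → 39.2506
  f18: (p19, p11, p13) → 36.9980
Σ area = 913.643

Euler: V−E+F = 11−27+18 = 2.


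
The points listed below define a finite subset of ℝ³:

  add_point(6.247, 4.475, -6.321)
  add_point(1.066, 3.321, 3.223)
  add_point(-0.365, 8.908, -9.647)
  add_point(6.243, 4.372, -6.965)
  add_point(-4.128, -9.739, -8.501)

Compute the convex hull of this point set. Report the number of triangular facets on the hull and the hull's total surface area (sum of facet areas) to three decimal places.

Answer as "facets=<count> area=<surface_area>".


Points on the hull: [0, 1, 2, 3, 4] (5 of 5).

Per-facet area ½‖(b−a)×(c−a)‖:
  f1: (p1, p0, p4) → 93.6274
  f2: (p1, p2, p4) → 121.8037
  f3: (p1, p2, p0) → 47.0909
  f4: (p3, p0, p4) → 5.5965
  f5: (p3, p2, p4) → 74.1638
  f6: (p3, p2, p0) → 2.6800
Σ area = 344.962

Euler: V−E+F = 5−9+6 = 2.

facets=6 area=344.962


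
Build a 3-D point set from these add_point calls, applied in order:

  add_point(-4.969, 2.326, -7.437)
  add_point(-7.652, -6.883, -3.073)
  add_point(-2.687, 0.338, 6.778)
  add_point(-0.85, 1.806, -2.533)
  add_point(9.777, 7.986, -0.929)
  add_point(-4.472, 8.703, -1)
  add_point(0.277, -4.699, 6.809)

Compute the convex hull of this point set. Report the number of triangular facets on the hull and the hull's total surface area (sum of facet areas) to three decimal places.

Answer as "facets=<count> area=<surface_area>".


Hull vertices (6/7): indices [0, 1, 2, 4, 5, 6].

Per-facet area ½‖(b−a)×(c−a)‖:
  f1: (p6, p4, p1) → 112.5904
  f2: (p0, p4, p1) → 84.2656
  f3: (p0, p5, p1) → 45.0630
  f4: (p0, p5, p4) → 64.7175
  f5: (p2, p5, p1) → 75.1754
  f6: (p2, p6, p1) → 37.0202
  f7: (p2, p5, p4) → 80.9062
  f8: (p2, p6, p4) → 48.2959
Σ area = 548.034

Euler: V−E+F = 6−12+8 = 2.

facets=8 area=548.034


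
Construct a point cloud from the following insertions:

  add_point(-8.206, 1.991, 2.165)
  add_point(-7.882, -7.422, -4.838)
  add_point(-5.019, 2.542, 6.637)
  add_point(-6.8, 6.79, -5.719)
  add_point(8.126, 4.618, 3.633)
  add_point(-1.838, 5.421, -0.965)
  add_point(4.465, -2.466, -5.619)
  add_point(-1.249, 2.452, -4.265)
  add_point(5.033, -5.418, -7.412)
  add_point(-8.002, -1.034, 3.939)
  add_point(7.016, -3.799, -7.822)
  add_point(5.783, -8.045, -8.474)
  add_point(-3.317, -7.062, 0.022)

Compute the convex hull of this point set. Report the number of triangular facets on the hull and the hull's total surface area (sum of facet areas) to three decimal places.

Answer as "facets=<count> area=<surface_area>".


9 of the 13 inputs are extreme points: [0, 1, 2, 3, 4, 9, 10, 11, 12].

Per-facet area ½‖(b−a)×(c−a)‖:
  f1: (p12, p11, p4) → 99.8636
  f2: (p10, p11, p4) → 22.7683
  f3: (p10, p3, p4) → 115.0200
  f4: (p10, p3, p11) → 36.3397
  f5: (p2, p12, p4) → 79.6141
  f6: (p2, p3, p0) → 21.5845
  f7: (p2, p3, p4) → 89.2434
  f8: (p1, p3, p0) → 54.5366
  f9: (p1, p3, p11) → 100.9599
  f10: (p1, p12, p11) → 41.6951
  f11: (p9, p2, p12) → 21.2326
  f12: (p9, p1, p12) → 28.6486
  f13: (p9, p2, p0) → 9.0555
  f14: (p9, p1, p0) → 18.9737
Σ area = 739.536

Euler characteristic 9−21+14 = 2 ✓

facets=14 area=739.536


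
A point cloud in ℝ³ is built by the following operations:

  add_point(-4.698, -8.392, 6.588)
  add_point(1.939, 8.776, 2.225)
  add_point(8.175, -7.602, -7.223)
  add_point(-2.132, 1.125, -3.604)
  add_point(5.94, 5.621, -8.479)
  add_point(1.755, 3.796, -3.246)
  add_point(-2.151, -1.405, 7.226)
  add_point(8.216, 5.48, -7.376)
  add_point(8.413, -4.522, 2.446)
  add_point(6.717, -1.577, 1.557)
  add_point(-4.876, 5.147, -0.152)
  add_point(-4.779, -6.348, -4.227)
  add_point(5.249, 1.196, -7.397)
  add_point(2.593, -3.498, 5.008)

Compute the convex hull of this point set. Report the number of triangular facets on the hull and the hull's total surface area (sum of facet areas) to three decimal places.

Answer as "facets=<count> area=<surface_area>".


Extreme-point indices: [0, 1, 2, 4, 6, 7, 8, 10, 11, 13] — 10 of 14 on the boundary.

Triangle areas on the boundary:
  f1: (p11, p0, p10) → 66.3285
  f2: (p11, p4, p10) → 81.9711
  f3: (p1, p4, p10) → 47.6429
  f4: (p2, p0, p8) → 71.4080
  f5: (p2, p11, p0) → 72.0739
  f6: (p2, p11, p4) → 87.4820
  f7: (p6, p1, p8) → 70.1931
  f8: (p6, p0, p10) → 34.1801
  f9: (p6, p1, p10) → 40.8867
  f10: (p7, p1, p8) → 78.0794
  f11: (p7, p1, p4) → 14.9724
  f12: (p7, p2, p8) → 63.4985
  f13: (p7, p2, p4) → 16.5425
  f14: (p13, p0, p8) → 19.8915
  f15: (p13, p6, p8) → 3.9924
  f16: (p13, p6, p0) → 20.9543
Σ area = 790.097

Check V−E+F: 10 − 24 + 16 = 2.

facets=16 area=790.097


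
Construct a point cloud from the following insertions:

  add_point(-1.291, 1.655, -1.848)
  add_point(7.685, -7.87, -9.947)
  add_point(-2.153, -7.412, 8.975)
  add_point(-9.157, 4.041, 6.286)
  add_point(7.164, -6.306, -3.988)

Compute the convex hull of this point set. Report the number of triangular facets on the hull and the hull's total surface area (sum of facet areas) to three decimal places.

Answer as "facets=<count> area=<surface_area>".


facets=6 area=401.640

5 of the 5 inputs are extreme points: [0, 1, 2, 3, 4].

Facet areas (half cross-product norm):
  f1: (p2, p1, p3) → 145.5670
  f2: (p0, p1, p3) → 39.7845
  f3: (p4, p2, p3) → 109.1877
  f4: (p4, p0, p3) → 44.8818
  f5: (p4, p2, p1) → 28.8502
  f6: (p4, p0, p1) → 33.3688
Σ area = 401.640

Euler: V−E+F = 5−9+6 = 2.


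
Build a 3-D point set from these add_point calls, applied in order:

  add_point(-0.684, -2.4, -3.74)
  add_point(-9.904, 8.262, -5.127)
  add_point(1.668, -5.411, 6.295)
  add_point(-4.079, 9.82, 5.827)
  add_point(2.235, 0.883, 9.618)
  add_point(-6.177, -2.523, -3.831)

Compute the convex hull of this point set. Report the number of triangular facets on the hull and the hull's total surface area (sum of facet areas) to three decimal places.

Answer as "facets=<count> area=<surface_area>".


Points on the hull: [0, 1, 2, 3, 4, 5] (6 of 6).

Per-facet area ½‖(b−a)×(c−a)‖:
  f1: (p3, p2, p4) → 36.1623
  f2: (p0, p2, p4) → 37.5179
  f3: (p0, p3, p1) → 84.6035
  f4: (p0, p3, p4) → 78.9610
  f5: (p5, p3, p1) → 71.1605
  f6: (p5, p3, p2) → 96.0867
  f7: (p5, p0, p1) → 30.0475
  f8: (p5, p0, p2) → 28.7245
Σ area = 463.264

Euler: V−E+F = 6−12+8 = 2.

facets=8 area=463.264


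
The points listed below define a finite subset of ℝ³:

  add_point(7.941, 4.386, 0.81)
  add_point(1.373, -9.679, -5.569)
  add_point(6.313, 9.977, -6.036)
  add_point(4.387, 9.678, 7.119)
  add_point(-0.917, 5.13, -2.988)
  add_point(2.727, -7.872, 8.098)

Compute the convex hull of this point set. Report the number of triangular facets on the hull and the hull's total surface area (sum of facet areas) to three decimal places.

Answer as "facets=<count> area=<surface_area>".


Hull vertices (6/6): indices [0, 1, 2, 3, 4, 5].

Triangle areas on the boundary:
  f1: (p5, p1, p4) → 101.1102
  f2: (p5, p1, p0) → 99.1029
  f3: (p3, p5, p4) → 101.0709
  f4: (p3, p5, p0) → 68.0918
  f5: (p2, p1, p4) → 65.9992
  f6: (p2, p1, p0) → 74.4347
  f7: (p2, p3, p4) → 54.6935
  f8: (p2, p3, p0) → 40.1142
Σ area = 604.617

Euler: V−E+F = 6−12+8 = 2.

facets=8 area=604.617


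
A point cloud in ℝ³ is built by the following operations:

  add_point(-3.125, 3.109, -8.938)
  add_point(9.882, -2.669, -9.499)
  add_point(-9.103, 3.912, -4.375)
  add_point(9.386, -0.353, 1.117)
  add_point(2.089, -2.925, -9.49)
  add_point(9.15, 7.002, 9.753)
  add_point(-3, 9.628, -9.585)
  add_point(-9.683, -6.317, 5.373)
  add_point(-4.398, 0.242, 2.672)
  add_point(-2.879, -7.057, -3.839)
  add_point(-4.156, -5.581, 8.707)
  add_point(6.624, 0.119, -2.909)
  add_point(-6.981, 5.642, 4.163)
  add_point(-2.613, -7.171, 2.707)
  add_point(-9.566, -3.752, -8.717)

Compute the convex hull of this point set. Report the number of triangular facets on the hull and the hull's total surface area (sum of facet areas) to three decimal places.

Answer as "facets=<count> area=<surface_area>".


facets=20 area=1217.994

Hull vertices (12/15): indices [1, 2, 3, 4, 5, 6, 7, 9, 10, 12, 13, 14].

Area of each hull facet:
  f1: (p5, p6, p1) → 181.2025
  f2: (p12, p5, p6) → 127.1748
  f3: (p12, p10, p7) → 38.7873
  f4: (p12, p10, p5) → 102.7586
  f5: (p9, p14, p7) → 51.1191
  f6: (p4, p6, p1) → 49.5657
  f7: (p4, p14, p6) → 75.4527
  f8: (p4, p9, p1) → 26.8980
  f9: (p4, p9, p14) → 38.0438
  f10: (p3, p5, p1) → 29.0948
  f11: (p3, p10, p5) → 91.6851
  f12: (p2, p14, p6) → 41.7594
  f13: (p2, p12, p6) → 42.8217
  f14: (p2, p14, p7) → 59.6653
  f15: (p2, p12, p7) → 54.6428
  f16: (p13, p9, p1) → 44.7966
  f17: (p13, p3, p1) → 75.4700
  f18: (p13, p3, p10) → 43.5852
  f19: (p13, p10, p7) → 19.7904
  f20: (p13, p9, p7) → 23.6806
Σ area = 1217.994

Euler characteristic 12−30+20 = 2 ✓


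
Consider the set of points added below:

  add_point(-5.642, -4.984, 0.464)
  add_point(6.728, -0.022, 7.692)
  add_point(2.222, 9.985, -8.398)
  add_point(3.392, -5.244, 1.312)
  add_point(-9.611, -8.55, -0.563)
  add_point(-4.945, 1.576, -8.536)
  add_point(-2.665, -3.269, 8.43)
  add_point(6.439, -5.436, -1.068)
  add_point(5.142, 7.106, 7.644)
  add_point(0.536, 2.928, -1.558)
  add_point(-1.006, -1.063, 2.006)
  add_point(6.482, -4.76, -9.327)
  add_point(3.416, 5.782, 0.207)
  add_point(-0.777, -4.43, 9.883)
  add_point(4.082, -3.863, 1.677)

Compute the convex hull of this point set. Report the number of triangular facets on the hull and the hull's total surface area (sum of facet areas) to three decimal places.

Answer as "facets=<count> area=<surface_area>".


facets=14 area=929.955

9 of the 15 inputs are extreme points: [1, 2, 4, 5, 6, 7, 8, 11, 13].

Per-facet area ½‖(b−a)×(c−a)‖:
  f1: (p8, p11, p1) → 62.4210
  f2: (p8, p11, p2) → 125.7176
  f3: (p7, p11, p4) → 67.6839
  f4: (p7, p11, p1) → 25.3557
  f5: (p5, p11, p4) → 89.6820
  f6: (p5, p11, p2) → 70.9014
  f7: (p5, p8, p2) → 91.4779
  f8: (p13, p8, p1) → 31.2678
  f9: (p13, p7, p4) → 89.8807
  f10: (p13, p7, p1) → 46.1053
  f11: (p6, p5, p4) → 85.5822
  f12: (p6, p5, p8) → 113.4233
  f13: (p6, p13, p4) → 13.2363
  f14: (p6, p13, p8) → 17.2195
Σ area = 929.955

Euler: V−E+F = 9−21+14 = 2.


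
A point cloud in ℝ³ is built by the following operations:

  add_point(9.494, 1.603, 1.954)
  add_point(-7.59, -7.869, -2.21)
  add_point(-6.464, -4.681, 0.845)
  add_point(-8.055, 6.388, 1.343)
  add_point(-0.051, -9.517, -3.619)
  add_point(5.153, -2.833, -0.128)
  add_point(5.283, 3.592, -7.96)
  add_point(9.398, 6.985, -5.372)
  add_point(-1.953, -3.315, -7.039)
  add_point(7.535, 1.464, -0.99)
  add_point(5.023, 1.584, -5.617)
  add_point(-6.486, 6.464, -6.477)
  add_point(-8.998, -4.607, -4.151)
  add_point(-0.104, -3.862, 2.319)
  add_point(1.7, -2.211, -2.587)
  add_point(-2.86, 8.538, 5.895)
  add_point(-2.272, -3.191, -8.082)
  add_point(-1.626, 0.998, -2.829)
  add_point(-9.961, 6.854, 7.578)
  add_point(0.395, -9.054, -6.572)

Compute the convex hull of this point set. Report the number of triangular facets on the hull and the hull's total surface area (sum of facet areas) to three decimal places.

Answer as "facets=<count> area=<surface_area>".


Points on the hull: [0, 1, 2, 4, 6, 7, 11, 12, 13, 15, 16, 18, 19] (13 of 20).

Facet areas (half cross-product norm):
  f1: (p13, p0, p18) → 83.4042
  f2: (p13, p4, p0) → 43.0545
  f3: (p15, p0, p18) → 36.3795
  f4: (p15, p7, p0) → 66.6688
  f5: (p11, p12, p18) → 81.8427
  f6: (p11, p12, p16) → 40.8632
  f7: (p11, p15, p18) → 48.7180
  f8: (p11, p15, p7) → 97.5215
  f9: (p19, p12, p16) → 26.1267
  f10: (p19, p4, p0) → 23.4279
  f11: (p19, p7, p0) → 74.4992
  f12: (p2, p13, p18) → 45.3988
  f13: (p6, p11, p16) → 51.3853
  f14: (p6, p11, p7) → 31.7040
  f15: (p6, p19, p16) → 32.1512
  f16: (p6, p19, p7) → 27.3662
  f17: (p1, p19, p4) → 11.3617
  f18: (p1, p19, p12) → 18.2745
  f19: (p1, p13, p4) → 30.8659
  f20: (p1, p2, p13) → 13.1829
  f21: (p1, p12, p18) → 32.2792
  f22: (p1, p2, p18) → 16.6277
Σ area = 933.104

Euler: V−E+F = 13−33+22 = 2.

facets=22 area=933.104


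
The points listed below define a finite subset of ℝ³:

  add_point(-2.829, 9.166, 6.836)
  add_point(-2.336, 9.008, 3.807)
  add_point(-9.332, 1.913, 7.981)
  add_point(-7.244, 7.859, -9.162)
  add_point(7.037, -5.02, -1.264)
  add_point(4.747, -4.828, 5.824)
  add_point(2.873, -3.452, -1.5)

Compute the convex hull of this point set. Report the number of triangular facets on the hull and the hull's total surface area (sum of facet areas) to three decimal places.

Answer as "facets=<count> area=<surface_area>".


facets=10 area=594.570

7 of the 7 inputs are extreme points: [0, 1, 2, 3, 4, 5, 6].

Triangle areas on the boundary:
  f1: (p3, p0, p2) → 81.0359
  f2: (p5, p0, p2) → 73.9123
  f3: (p5, p0, p4) → 57.8272
  f4: (p6, p3, p2) → 127.3870
  f5: (p6, p3, p4) → 21.9900
  f6: (p6, p5, p2) → 59.7231
  f7: (p6, p5, p4) → 16.0905
  f8: (p1, p0, p4) → 24.6875
  f9: (p1, p3, p4) → 121.2415
  f10: (p1, p3, p0) → 10.6752
Σ area = 594.570

Euler: V−E+F = 7−15+10 = 2.


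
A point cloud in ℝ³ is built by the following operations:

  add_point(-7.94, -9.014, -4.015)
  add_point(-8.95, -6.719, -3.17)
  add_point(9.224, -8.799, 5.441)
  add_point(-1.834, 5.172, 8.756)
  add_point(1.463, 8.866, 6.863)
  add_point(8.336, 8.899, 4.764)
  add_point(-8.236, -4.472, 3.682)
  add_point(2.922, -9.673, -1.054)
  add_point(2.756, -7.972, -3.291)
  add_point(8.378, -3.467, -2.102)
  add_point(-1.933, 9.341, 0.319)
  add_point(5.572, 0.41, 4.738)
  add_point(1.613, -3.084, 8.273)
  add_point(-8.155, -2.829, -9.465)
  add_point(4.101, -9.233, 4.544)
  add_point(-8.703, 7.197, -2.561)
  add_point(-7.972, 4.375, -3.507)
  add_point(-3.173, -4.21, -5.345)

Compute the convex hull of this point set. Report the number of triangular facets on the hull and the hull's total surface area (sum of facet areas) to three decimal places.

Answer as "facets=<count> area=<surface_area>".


Points on the hull: [0, 1, 2, 3, 4, 5, 6, 7, 8, 9, 10, 12, 13, 14, 15] (15 of 18).

Per-facet area ½‖(b−a)×(c−a)‖:
  f1: (p7, p9, p2) → 34.0816
  f2: (p5, p13, p10) → 79.1017
  f3: (p5, p13, p9) → 126.3437
  f4: (p5, p9, p2) → 65.2165
  f5: (p12, p6, p3) → 48.0176
  f6: (p12, p5, p2) → 70.3140
  f7: (p12, p5, p3) → 51.6205
  f8: (p15, p6, p3) → 74.0740
  f9: (p15, p13, p10) → 42.7222
  f10: (p15, p6, p1) → 47.2297
  f11: (p15, p13, p1) → 45.2793
  f12: (p0, p13, p1) → 9.7459
  f13: (p0, p6, p1) → 8.1095
  f14: (p8, p7, p9) → 10.0743
  f15: (p8, p13, p9) → 43.9269
  f16: (p8, p0, p7) → 15.1393
  f17: (p8, p0, p13) → 44.4108
  f18: (p4, p5, p10) → 26.1101
  f19: (p4, p5, p3) → 13.5585
  f20: (p4, p15, p10) → 19.6156
  f21: (p4, p15, p3) → 35.3578
  f22: (p14, p12, p2) → 19.5699
  f23: (p14, p12, p6) → 41.6766
  f24: (p14, p0, p6) → 58.5120
  f25: (p14, p7, p2) → 13.8753
  f26: (p14, p0, p7) → 28.8996
Σ area = 1072.583

Euler: V−E+F = 15−39+26 = 2.

facets=26 area=1072.583


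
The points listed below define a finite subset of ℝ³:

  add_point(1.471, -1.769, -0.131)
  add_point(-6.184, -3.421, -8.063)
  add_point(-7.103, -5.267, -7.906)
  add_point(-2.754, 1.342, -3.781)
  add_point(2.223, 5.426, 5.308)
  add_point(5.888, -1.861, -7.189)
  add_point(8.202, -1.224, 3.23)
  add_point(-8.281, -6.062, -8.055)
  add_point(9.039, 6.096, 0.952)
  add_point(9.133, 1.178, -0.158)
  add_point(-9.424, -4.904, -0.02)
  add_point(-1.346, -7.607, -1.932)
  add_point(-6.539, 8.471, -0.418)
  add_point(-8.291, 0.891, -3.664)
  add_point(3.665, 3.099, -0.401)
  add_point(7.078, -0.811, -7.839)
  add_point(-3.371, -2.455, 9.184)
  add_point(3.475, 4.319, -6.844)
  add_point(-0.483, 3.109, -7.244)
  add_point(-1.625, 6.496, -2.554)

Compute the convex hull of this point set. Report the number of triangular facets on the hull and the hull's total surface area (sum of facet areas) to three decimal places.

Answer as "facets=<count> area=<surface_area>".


facets=26 area=861.545

15 of the 20 inputs are extreme points: [1, 4, 5, 6, 7, 8, 9, 10, 11, 12, 13, 15, 16, 17, 18].

Facet areas (half cross-product norm):
  f1: (p16, p12, p10) → 73.6452
  f2: (p4, p16, p12) → 56.7374
  f3: (p13, p12, p10) → 23.7678
  f4: (p13, p7, p10) → 25.8178
  f5: (p13, p7, p12) → 9.0101
  f6: (p11, p16, p10) → 47.6893
  f7: (p11, p7, p10) → 32.9910
  f8: (p18, p17, p12) → 20.7317
  f9: (p8, p4, p12) → 41.1004
  f10: (p8, p17, p12) → 61.3743
  f11: (p6, p11, p16) → 69.6762
  f12: (p6, p8, p9) → 9.9647
  f13: (p6, p4, p16) → 47.4873
  f14: (p6, p8, p4) → 29.5658
  f15: (p15, p18, p17) → 12.6291
  f16: (p15, p8, p9) → 18.5743
  f17: (p15, p8, p17) → 30.8749
  f18: (p15, p6, p9) → 14.5186
  f19: (p5, p11, p7) → 49.6401
  f20: (p5, p15, p7) → 7.3433
  f21: (p5, p6, p11) → 54.1625
  f22: (p5, p15, p6) → 9.0138
  f23: (p1, p15, p7) → 14.7819
  f24: (p1, p15, p18) → 36.1810
  f25: (p1, p7, p12) → 18.2890
  f26: (p1, p18, p12) → 45.9773
Σ area = 861.545

Euler characteristic 15−39+26 = 2 ✓


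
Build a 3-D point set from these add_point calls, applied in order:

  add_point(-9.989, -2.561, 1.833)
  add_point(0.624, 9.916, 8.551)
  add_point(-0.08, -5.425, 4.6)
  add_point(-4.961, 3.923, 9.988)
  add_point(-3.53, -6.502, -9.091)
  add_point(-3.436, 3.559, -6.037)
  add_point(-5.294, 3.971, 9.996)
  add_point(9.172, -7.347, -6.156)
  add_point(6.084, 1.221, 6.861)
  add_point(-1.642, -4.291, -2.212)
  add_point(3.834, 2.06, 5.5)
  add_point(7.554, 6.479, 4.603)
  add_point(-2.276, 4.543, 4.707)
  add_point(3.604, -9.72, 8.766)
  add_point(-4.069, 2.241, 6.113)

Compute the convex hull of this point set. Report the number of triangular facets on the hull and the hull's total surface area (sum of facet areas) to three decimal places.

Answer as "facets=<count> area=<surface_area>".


Points on the hull: [0, 1, 3, 4, 5, 6, 7, 8, 11, 13] (10 of 15).

Area of each hull facet:
  f1: (p6, p13, p0) → 89.2874
  f2: (p6, p5, p0) → 68.2870
  f3: (p6, p5, p1) → 66.8607
  f4: (p11, p5, p7) → 118.6165
  f5: (p11, p5, p1) → 66.5395
  f6: (p4, p5, p0) → 59.7506
  f7: (p4, p5, p7) → 68.6774
  f8: (p4, p13, p0) → 110.1626
  f9: (p4, p13, p7) → 104.4429
  f10: (p3, p13, p1) → 65.2268
  f11: (p3, p6, p1) → 1.1540
  f12: (p3, p6, p13) → 2.0731
  f13: (p8, p13, p1) → 44.3771
  f14: (p8, p11, p1) → 25.6501
  f15: (p8, p13, p7) → 85.0359
  f16: (p8, p11, p7) → 46.6000
Σ area = 1022.741

Check V−E+F: 10 − 24 + 16 = 2.

facets=16 area=1022.741


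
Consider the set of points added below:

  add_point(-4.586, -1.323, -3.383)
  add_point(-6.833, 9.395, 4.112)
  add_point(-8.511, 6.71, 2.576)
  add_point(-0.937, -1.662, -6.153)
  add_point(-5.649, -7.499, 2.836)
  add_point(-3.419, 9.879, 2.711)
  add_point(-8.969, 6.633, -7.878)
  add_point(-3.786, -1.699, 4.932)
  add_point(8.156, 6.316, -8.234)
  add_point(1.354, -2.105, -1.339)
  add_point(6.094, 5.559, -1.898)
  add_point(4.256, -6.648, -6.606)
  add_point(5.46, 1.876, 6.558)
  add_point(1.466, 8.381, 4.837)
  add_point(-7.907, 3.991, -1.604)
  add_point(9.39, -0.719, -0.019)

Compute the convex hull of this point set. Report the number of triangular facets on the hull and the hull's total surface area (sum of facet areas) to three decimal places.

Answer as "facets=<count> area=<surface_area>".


Hull vertices (11/16): indices [1, 2, 4, 5, 6, 7, 8, 11, 12, 13, 15].

Area of each hull facet:
  f1: (p11, p4, p6) → 116.9884
  f2: (p11, p4, p15) → 70.1425
  f3: (p2, p4, p6) → 75.8348
  f4: (p12, p4, p15) → 60.6354
  f5: (p8, p11, p15) → 54.9535
  f6: (p8, p12, p15) → 41.2245
  f7: (p8, p11, p6) → 112.4348
  f8: (p8, p5, p6) → 96.0429
  f9: (p13, p8, p5) → 40.8358
  f10: (p13, p8, p12) → 57.3382
  f11: (p7, p2, p4) → 26.7609
  f12: (p7, p12, p4) → 24.8845
  f13: (p1, p13, p12) → 25.6515
  f14: (p1, p7, p12) → 57.7098
  f15: (p1, p7, p2) → 16.5775
  f16: (p1, p13, p5) → 7.9991
  f17: (p1, p5, p6) → 22.8778
  f18: (p1, p2, p6) → 16.3247
Σ area = 925.217

Euler: V−E+F = 11−27+18 = 2.

facets=18 area=925.217


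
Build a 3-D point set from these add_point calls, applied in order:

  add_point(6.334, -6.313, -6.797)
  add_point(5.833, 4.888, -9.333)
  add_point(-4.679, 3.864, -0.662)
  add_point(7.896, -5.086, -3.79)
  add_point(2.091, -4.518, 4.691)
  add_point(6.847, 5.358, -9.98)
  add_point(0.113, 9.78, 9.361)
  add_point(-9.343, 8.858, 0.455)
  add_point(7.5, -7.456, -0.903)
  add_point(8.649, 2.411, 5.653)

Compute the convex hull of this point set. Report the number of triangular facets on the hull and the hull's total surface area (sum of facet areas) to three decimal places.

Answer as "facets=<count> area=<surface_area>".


Extreme-point indices: [0, 1, 2, 3, 4, 5, 6, 7, 8, 9] — 10 of 10 on the boundary.

Area of each hull facet:
  f1: (p4, p8, p9) → 39.5794
  f2: (p0, p4, p8) → 22.6086
  f3: (p6, p4, p7) → 97.1200
  f4: (p6, p4, p9) → 56.9087
  f5: (p6, p5, p7) → 124.2501
  f6: (p6, p5, p9) → 94.4512
  f7: (p1, p5, p7) → 6.6316
  f8: (p1, p0, p7) → 105.3977
  f9: (p1, p0, p5) → 6.6980
  f10: (p3, p0, p8) → 6.2582
  f11: (p3, p0, p5) → 21.6405
  f12: (p3, p8, p9) → 22.2175
  f13: (p3, p5, p9) → 72.9869
  f14: (p2, p4, p7) → 24.4383
  f15: (p2, p0, p7) → 13.1737
  f16: (p2, p0, p4) → 73.9269
Σ area = 788.287

Euler characteristic 10−24+16 = 2 ✓

facets=16 area=788.287


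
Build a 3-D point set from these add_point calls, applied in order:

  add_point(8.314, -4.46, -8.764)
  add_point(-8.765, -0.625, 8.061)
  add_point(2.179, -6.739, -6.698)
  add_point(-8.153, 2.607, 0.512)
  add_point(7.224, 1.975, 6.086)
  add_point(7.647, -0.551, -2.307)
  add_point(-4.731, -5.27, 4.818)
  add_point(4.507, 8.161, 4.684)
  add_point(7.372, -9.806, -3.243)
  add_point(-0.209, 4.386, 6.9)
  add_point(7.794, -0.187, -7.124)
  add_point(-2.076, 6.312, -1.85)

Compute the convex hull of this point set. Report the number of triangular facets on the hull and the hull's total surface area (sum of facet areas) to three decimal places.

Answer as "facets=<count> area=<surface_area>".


facets=18 area=771.073

11 of the 12 inputs are extreme points: [0, 1, 2, 3, 4, 6, 7, 8, 9, 10, 11].

Triangle areas on the boundary:
  f1: (p10, p11, p0) → 21.3710
  f2: (p10, p11, p7) → 60.4930
  f3: (p3, p6, p1) → 28.0049
  f4: (p3, p7, p1) → 59.3848
  f5: (p3, p11, p7) → 31.7917
  f6: (p4, p6, p8) → 94.0639
  f7: (p4, p6, p1) → 48.5275
  f8: (p4, p10, p7) → 46.1898
  f9: (p4, p8, p0) → 57.9019
  f10: (p4, p10, p0) → 26.6243
  f11: (p2, p11, p0) → 49.8539
  f12: (p2, p3, p11) → 54.3058
  f13: (p2, p8, p0) → 22.1419
  f14: (p2, p6, p8) → 46.9508
  f15: (p2, p3, p6) → 64.4986
  f16: (p9, p7, p1) → 8.6911
  f17: (p9, p4, p1) → 29.1532
  f18: (p9, p4, p7) → 21.1253
Σ area = 771.073

Euler characteristic 11−27+18 = 2 ✓


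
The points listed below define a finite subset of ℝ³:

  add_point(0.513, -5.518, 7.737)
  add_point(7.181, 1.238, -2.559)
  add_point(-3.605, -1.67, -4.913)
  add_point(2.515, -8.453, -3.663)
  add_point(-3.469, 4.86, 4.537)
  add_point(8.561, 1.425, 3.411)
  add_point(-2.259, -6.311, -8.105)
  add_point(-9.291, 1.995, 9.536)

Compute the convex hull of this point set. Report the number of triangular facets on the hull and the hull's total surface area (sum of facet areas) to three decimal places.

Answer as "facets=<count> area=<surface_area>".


facets=12 area=588.322

Hull vertices (8/8): indices [0, 1, 2, 3, 4, 5, 6, 7].

Facet areas (half cross-product norm):
  f1: (p0, p5, p7) → 69.5081
  f2: (p0, p3, p5) → 64.7052
  f3: (p0, p6, p7) → 100.4279
  f4: (p0, p6, p3) → 37.1028
  f5: (p4, p5, p7) → 39.5396
  f6: (p1, p4, p5) → 38.2243
  f7: (p1, p3, p5) → 32.2996
  f8: (p1, p6, p3) → 36.9671
  f9: (p2, p1, p6) → 32.8985
  f10: (p2, p1, p4) → 61.9998
  f11: (p2, p6, p7) → 29.6929
  f12: (p2, p4, p7) → 44.9564
Σ area = 588.322

Check V−E+F: 8 − 18 + 12 = 2.


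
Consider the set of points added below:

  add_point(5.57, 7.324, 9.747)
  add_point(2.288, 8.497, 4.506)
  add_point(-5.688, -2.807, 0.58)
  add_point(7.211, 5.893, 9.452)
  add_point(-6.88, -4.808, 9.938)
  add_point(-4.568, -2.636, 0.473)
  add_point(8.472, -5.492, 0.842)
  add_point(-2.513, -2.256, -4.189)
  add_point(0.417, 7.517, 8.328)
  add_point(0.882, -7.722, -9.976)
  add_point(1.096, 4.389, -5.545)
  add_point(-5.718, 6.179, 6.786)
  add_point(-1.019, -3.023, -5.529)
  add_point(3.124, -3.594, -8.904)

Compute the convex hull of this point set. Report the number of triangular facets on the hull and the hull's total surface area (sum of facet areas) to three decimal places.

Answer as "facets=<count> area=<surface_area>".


12 of the 14 inputs are extreme points: [0, 1, 2, 3, 4, 6, 7, 8, 9, 10, 11, 13].

Facet areas (half cross-product norm):
  f1: (p9, p6, p4) → 119.3736
  f2: (p3, p6, p4) → 116.5744
  f3: (p13, p9, p6) → 26.1704
  f4: (p2, p9, p4) → 42.5942
  f5: (p2, p11, p4) → 48.6844
  f6: (p0, p3, p1) → 6.3403
  f7: (p0, p3, p4) → 19.0346
  f8: (p10, p13, p9) → 14.2517
  f9: (p10, p2, p11) → 62.1275
  f10: (p10, p11, p1) → 47.1552
  f11: (p10, p3, p1) → 33.9311
  f12: (p10, p3, p6) → 93.7199
  f13: (p10, p13, p6) → 50.0455
  f14: (p8, p11, p1) → 13.6897
  f15: (p8, p0, p1) → 11.5023
  f16: (p8, p11, p4) → 36.1609
  f17: (p8, p0, p4) → 34.8476
  f18: (p7, p2, p9) → 17.5377
  f19: (p7, p10, p9) → 32.2373
  f20: (p7, p10, p2) → 19.2950
Σ area = 845.274

Euler: V−E+F = 12−30+20 = 2.

facets=20 area=845.274


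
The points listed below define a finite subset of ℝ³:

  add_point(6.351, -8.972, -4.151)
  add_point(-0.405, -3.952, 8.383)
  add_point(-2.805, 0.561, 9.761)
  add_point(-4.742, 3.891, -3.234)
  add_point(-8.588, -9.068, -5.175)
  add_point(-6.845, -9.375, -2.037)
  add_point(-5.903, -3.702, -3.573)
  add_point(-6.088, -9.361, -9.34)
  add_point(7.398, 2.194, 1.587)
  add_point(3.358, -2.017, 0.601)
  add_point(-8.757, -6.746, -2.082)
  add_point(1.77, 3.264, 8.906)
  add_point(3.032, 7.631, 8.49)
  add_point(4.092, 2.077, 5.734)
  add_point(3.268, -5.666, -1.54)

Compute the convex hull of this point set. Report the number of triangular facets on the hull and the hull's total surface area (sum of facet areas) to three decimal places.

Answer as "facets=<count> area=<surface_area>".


Points on the hull: [0, 1, 2, 3, 4, 5, 7, 8, 10, 11, 12, 13] (12 of 15).

Facet areas (half cross-product norm):
  f1: (p3, p12, p8) → 62.9794
  f2: (p3, p0, p8) → 82.2735
  f3: (p3, p2, p10) → 74.4570
  f4: (p3, p2, p12) → 61.0572
  f5: (p11, p2, p12) → 8.3961
  f6: (p5, p2, p10) → 24.3308
  f7: (p7, p3, p0) → 95.0849
  f8: (p7, p5, p0) → 47.4075
  f9: (p13, p12, p8) → 15.0781
  f10: (p13, p11, p12) → 9.3605
  f11: (p1, p11, p2) → 14.2465
  f12: (p1, p5, p2) → 33.4778
  f13: (p1, p5, p0) → 83.4235
  f14: (p1, p13, p11) → 15.2941
  f15: (p1, p0, p8) → 73.4136
  f16: (p1, p13, p8) → 16.4631
  f17: (p4, p5, p10) → 5.4511
  f18: (p4, p7, p5) → 7.6329
  f19: (p4, p3, p10) → 19.6130
  f20: (p4, p7, p3) → 33.2101
Σ area = 782.651

Check V−E+F: 12 − 30 + 20 = 2.

facets=20 area=782.651


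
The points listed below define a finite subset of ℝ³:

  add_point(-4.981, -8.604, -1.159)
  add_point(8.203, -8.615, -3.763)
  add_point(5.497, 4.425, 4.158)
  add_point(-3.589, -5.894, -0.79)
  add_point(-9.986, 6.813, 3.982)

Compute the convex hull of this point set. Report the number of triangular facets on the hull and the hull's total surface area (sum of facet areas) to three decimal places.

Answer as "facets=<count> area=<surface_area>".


facets=6 area=443.881

Hull vertices (5/5): indices [0, 1, 2, 3, 4].

Per-facet area ½‖(b−a)×(c−a)‖:
  f1: (p2, p1, p4) → 115.9775
  f2: (p0, p2, p4) → 120.5372
  f3: (p0, p2, p1) → 100.2207
  f4: (p3, p1, p4) → 69.8954
  f5: (p3, p0, p4) → 18.5451
  f6: (p3, p0, p1) → 18.7046
Σ area = 443.881

Euler characteristic 5−9+6 = 2 ✓


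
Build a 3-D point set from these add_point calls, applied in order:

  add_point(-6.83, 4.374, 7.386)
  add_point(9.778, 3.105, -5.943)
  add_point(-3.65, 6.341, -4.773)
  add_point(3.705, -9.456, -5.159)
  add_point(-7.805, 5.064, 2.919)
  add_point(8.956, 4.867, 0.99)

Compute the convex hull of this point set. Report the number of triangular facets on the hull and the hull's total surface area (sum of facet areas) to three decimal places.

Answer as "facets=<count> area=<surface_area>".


facets=8 area=553.860

Points on the hull: [0, 1, 2, 3, 4, 5] (6 of 6).

Facet areas (half cross-product norm):
  f1: (p2, p3, p4) → 76.7072
  f2: (p2, p3, p1) → 94.5696
  f3: (p5, p3, p1) → 49.9684
  f4: (p5, p2, p1) → 48.3344
  f5: (p0, p2, p4) → 13.1927
  f6: (p0, p5, p2) → 87.1208
  f7: (p0, p3, p4) → 46.1387
  f8: (p0, p5, p3) → 137.8277
Σ area = 553.860

Euler characteristic 6−12+8 = 2 ✓


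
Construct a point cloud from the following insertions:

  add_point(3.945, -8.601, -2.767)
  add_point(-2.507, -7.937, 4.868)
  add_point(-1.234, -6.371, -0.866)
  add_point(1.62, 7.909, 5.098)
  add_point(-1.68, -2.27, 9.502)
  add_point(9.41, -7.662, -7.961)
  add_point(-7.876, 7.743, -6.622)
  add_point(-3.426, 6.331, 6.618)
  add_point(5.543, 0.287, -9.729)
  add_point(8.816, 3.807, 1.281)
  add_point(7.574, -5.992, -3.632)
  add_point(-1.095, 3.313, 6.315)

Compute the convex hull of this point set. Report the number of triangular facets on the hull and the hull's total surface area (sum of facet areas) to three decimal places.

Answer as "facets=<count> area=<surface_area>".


facets=18 area=865.934

Hull vertices (11/12): indices [0, 1, 2, 3, 4, 5, 6, 7, 8, 9, 10].

Area of each hull facet:
  f1: (p1, p4, p6) → 72.6316
  f2: (p8, p5, p6) → 46.8255
  f3: (p7, p3, p6) → 38.6153
  f4: (p7, p4, p6) → 57.9767
  f5: (p7, p4, p3) → 24.9953
  f6: (p10, p1, p4) → 48.0648
  f7: (p2, p5, p6) → 104.1466
  f8: (p2, p1, p6) → 44.8301
  f9: (p9, p8, p5) → 54.1096
  f10: (p9, p10, p5) → 21.0983
  f11: (p9, p3, p6) → 67.8286
  f12: (p9, p8, p6) → 93.7167
  f13: (p9, p4, p3) → 52.7634
  f14: (p9, p10, p4) → 79.1995
  f15: (p0, p10, p5) → 10.9481
  f16: (p0, p10, p1) → 17.8877
  f17: (p0, p2, p5) → 13.6199
  f18: (p0, p2, p1) → 16.6762
Σ area = 865.934

Euler characteristic 11−27+18 = 2 ✓
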